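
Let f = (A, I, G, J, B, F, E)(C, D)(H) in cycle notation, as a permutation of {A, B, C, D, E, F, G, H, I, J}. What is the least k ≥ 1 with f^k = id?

The cycle type of f is (7, 2, 1).
The order is lcm(7, 2) = 14.

14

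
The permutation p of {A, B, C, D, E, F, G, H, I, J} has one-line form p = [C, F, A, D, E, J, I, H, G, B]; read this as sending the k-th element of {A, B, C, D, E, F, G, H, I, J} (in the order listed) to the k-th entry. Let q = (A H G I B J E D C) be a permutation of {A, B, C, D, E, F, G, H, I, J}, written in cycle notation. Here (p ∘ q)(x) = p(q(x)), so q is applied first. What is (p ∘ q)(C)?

(p ∘ q)(C) = p(q(C)). q(C) = A, then p(A) = C. So (p ∘ q)(C) = C.

C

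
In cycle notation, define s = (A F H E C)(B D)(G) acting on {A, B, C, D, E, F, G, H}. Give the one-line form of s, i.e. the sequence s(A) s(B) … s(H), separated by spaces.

Each element maps to the next entry in its cycle (wrapping to the front): A→F, B→D, C→A, D→B, E→C, F→H, G→G, H→E.
So the one-line form is F D A B C H G E.

F D A B C H G E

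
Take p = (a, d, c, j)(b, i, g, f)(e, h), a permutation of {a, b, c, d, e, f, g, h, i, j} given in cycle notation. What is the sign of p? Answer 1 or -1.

-1

The cycle lengths are 4, 4, 2.
A cycle is odd iff its length is even; p has 3 even-length cycles, so sgn(p) = (−1)^3 and p is odd.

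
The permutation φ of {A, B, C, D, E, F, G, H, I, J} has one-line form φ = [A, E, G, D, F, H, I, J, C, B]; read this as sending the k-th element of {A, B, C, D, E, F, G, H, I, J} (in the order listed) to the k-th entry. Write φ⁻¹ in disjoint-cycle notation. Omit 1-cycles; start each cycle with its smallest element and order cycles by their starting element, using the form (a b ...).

The cycle decomposition of φ is (B E F H J)(C G I).
The inverse reverses every cycle; in canonical form, φ⁻¹ = (B J H F E)(C I G).

(B J H F E)(C I G)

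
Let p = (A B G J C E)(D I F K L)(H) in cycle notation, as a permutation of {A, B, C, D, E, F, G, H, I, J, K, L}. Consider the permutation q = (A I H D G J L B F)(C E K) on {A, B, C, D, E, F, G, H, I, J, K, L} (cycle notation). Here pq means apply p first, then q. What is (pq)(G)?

p(G) = J, then q(J) = L; composing gives (pq)(G) = L.

L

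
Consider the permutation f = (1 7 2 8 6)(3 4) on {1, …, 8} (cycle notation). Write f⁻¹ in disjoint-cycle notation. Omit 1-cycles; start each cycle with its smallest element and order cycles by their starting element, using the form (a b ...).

(1 6 8 2 7)(3 4)

Inverting a permutation written in cycle notation just reverses the order within every cycle.
Reversing each cycle of f and rotating so the smallest element leads gives (1 6 8 2 7)(3 4).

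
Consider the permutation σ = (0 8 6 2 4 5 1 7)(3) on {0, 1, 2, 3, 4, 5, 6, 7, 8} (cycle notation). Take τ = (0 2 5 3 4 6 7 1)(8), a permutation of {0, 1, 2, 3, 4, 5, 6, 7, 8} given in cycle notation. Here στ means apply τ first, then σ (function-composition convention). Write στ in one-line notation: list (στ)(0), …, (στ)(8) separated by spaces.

4 8 1 5 2 3 0 7 6

(στ)(x) = σ(τ(x)). Computing each image: σ(τ(0)) = σ(2) = 4, σ(τ(1)) = σ(0) = 8, σ(τ(2)) = σ(5) = 1, σ(τ(3)) = σ(4) = 5, σ(τ(4)) = σ(6) = 2, σ(τ(5)) = σ(3) = 3, σ(τ(6)) = σ(7) = 0, σ(τ(7)) = σ(1) = 7, σ(τ(8)) = σ(8) = 6.
Hence στ = [4 8 1 5 2 3 0 7 6].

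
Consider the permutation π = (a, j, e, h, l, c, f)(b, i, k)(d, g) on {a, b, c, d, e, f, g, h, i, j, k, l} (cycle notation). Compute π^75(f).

l

f lies in the 7-cycle (a, j, e, h, l, c, f).
On a 7-cycle, π^7 is the identity, so π^75 = π^5 there (75 ≡ 5 mod 7).
Advancing 5 steps from f: f → a → j → e → h → l.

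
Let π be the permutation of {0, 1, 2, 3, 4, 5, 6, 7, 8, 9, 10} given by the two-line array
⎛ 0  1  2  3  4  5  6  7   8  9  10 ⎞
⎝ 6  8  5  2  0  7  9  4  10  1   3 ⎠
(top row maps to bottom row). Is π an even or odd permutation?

In disjoint-cycle form the cycle lengths are 11.
A cycle of length ℓ contributes ℓ−1 transpositions, so π is a product of 10 transpositions — even.

even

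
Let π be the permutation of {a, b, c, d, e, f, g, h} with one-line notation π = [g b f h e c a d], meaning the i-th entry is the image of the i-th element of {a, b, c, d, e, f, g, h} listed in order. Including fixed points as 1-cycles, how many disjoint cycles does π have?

5

The cycle decomposition is (a g)(b)(c f)(d h)(e), which has 5 cycles (counting 1-cycles).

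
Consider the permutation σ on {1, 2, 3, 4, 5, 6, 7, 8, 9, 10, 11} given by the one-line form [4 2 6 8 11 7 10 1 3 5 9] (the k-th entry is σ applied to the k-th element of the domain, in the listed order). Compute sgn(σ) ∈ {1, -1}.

1

In disjoint-cycle form the cycle lengths are 7, 3, 1.
A cycle of length ℓ contributes ℓ−1 transpositions, so σ is a product of 6 + 2 = 8 transpositions — even.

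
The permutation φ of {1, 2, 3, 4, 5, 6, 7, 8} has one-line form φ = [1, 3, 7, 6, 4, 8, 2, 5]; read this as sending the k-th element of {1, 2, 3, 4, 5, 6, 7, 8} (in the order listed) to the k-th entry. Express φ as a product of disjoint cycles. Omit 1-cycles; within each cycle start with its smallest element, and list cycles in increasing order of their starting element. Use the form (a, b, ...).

From 2: 2 → 3 → 7 → 2, closing the cycle (2, 3, 7).
Repeating from the next unused element and collecting all non-trivial cycles gives (2, 3, 7)(4, 6, 8, 5).

(2, 3, 7)(4, 6, 8, 5)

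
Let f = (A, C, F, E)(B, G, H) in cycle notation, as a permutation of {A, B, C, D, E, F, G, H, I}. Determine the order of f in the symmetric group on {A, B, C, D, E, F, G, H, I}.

12

The cycle type of f is (4, 3, 1, 1).
The order of f is the least common multiple of its cycle lengths: lcm(4, 3) = 12.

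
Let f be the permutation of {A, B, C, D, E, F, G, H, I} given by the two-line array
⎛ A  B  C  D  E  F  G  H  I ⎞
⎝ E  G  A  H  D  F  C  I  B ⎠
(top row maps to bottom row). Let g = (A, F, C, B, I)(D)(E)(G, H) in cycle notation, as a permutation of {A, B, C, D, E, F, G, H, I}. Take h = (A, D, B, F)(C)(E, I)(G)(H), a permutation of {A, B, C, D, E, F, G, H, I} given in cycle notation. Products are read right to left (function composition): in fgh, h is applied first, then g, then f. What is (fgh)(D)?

(fgh)(D) = f(g(h(D))). h(D) = B, then g(B) = I, then f(I) = B, so the result is B.

B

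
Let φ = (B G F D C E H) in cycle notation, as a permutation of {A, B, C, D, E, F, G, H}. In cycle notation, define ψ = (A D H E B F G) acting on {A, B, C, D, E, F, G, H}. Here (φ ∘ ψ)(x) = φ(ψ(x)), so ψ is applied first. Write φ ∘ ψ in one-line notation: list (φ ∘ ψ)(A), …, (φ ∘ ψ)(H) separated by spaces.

(φ ∘ ψ)(x) = φ(ψ(x)). Computing each image: φ(ψ(A)) = φ(D) = C, φ(ψ(B)) = φ(F) = D, φ(ψ(C)) = φ(C) = E, φ(ψ(D)) = φ(H) = B, φ(ψ(E)) = φ(B) = G, φ(ψ(F)) = φ(G) = F, φ(ψ(G)) = φ(A) = A, φ(ψ(H)) = φ(E) = H.
Hence φ ∘ ψ = [C D E B G F A H].

C D E B G F A H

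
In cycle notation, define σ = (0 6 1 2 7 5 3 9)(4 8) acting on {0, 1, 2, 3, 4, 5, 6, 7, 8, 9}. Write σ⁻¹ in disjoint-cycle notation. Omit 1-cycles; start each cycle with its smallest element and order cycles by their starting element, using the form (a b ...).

(0 9 3 5 7 2 1 6)(4 8)

The inverse reverses each cycle.
Reversing each cycle of σ and rotating so the smallest element leads gives (0 9 3 5 7 2 1 6)(4 8).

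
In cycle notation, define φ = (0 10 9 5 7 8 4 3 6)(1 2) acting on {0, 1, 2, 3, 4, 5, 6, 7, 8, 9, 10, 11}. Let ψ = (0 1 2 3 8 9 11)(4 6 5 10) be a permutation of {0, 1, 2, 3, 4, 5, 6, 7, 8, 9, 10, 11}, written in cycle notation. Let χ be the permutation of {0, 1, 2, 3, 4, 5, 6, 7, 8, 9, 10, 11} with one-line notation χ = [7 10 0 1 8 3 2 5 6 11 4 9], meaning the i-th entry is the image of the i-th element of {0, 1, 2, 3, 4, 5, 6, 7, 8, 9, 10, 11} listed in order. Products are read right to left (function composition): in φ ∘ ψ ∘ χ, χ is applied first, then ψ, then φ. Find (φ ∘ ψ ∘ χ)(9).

10

(φ ∘ ψ ∘ χ)(9) = φ(ψ(χ(9))). χ(9) = 11, then ψ(11) = 0, then φ(0) = 10, so the result is 10.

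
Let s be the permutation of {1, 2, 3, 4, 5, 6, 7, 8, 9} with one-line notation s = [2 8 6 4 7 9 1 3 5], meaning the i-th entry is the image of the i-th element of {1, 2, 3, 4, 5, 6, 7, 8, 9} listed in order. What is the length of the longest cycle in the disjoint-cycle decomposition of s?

Decomposing into disjoint cycles gives (1, 2, 8, 3, 6, 9, 5, 7); the longest has length 8.

8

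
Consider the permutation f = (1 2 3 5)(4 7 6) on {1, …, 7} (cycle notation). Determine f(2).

Within (1 2 3 5), 2 ↦ 3.

3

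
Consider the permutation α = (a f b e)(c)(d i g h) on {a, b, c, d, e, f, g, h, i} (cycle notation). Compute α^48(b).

b lies in the 4-cycle (a f b e).
On a 4-cycle, α^4 is the identity, so α^48 = α^0 there (48 ≡ 0 mod 4).
So α^48(b) = b.

b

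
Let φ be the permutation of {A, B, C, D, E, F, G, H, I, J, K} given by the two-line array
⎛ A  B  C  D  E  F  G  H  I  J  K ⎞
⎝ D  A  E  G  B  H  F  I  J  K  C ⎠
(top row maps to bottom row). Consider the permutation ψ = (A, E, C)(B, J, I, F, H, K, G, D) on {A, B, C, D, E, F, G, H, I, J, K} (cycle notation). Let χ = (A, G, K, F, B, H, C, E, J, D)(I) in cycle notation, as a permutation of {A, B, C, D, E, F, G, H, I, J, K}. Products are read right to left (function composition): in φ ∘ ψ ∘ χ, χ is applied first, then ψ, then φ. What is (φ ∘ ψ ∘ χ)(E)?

Apply the permutations in order: χ(E) = J, then ψ(J) = I, then φ(I) = J. So (φ ∘ ψ ∘ χ)(E) = J.

J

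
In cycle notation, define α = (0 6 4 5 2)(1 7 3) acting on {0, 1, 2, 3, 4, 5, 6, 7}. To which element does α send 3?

Within (1 7 3), 3 ↦ 1.

1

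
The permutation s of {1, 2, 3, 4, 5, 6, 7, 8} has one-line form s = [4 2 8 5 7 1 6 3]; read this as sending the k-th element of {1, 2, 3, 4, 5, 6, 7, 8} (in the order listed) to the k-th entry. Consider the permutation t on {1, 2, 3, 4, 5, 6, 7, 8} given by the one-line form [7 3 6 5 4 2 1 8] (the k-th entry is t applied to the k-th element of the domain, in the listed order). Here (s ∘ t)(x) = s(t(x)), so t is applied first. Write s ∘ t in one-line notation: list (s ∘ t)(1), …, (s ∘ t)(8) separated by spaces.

6 8 1 7 5 2 4 3

(s ∘ t)(x) = s(t(x)). Computing each image: s(t(1)) = s(7) = 6, s(t(2)) = s(3) = 8, s(t(3)) = s(6) = 1, s(t(4)) = s(5) = 7, s(t(5)) = s(4) = 5, s(t(6)) = s(2) = 2, s(t(7)) = s(1) = 4, s(t(8)) = s(8) = 3.
Hence s ∘ t = [6 8 1 7 5 2 4 3].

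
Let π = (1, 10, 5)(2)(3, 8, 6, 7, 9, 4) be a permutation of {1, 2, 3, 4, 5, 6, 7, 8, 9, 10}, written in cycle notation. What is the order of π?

6

The cycle type of π is (6, 3, 1).
The order of π is the least common multiple of its cycle lengths: lcm(6, 3) = 6.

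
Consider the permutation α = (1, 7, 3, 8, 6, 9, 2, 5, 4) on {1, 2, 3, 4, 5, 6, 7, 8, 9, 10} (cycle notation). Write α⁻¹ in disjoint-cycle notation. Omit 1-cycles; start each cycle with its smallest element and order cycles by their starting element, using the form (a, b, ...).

(1, 4, 5, 2, 9, 6, 8, 3, 7)

Inverting a permutation written in cycle notation just reverses the order within every cycle.
Reversing each cycle of α and rotating so the smallest element leads gives (1, 4, 5, 2, 9, 6, 8, 3, 7).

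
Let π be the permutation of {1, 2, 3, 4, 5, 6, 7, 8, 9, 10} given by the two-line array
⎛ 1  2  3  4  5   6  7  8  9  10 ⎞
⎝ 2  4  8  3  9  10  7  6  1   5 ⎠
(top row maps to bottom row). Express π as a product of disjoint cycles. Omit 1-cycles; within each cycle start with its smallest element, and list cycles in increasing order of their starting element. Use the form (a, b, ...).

Iterating π from 1 gives 1 → 2 → 4 → 3 → 8 → 6 → 10 → 5 → 9 → 1; that is the 9-cycle (1, 2, 4, 3, 8, 6, 10, 5, 9).
Repeating from the next unused element and collecting all non-trivial cycles gives (1, 2, 4, 3, 8, 6, 10, 5, 9).

(1, 2, 4, 3, 8, 6, 10, 5, 9)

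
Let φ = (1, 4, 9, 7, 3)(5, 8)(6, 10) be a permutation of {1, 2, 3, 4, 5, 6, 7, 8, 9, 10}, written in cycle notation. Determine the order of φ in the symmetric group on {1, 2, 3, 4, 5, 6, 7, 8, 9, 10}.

10

The cycle type of φ is (5, 2, 2, 1).
The order of φ is the least common multiple of its cycle lengths: lcm(5, 2, 2) = 10.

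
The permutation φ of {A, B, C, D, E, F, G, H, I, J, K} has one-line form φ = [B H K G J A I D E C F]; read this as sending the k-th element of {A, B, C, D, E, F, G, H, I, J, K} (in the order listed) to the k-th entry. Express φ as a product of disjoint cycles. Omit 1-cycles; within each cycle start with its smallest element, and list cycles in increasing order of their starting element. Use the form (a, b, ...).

(A, B, H, D, G, I, E, J, C, K, F)

From A: A → B → H → D → G → I → E → J → C → K → F → A, closing the cycle (A, B, H, D, G, I, E, J, C, K, F).
Continuing from each remaining unvisited element yields (A, B, H, D, G, I, E, J, C, K, F).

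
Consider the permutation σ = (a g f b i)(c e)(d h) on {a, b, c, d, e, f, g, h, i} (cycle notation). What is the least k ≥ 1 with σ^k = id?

10

The disjoint cycles have lengths 5, 2, 2.
Since disjoint cycles commute, ord(σ) = lcm(5, 2, 2) = 10.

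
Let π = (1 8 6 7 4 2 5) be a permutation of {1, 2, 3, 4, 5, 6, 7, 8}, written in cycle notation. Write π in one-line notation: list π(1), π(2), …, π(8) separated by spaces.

Image by image: 1→8, 2→5, 3→3, 4→2, 5→1, 6→7, 7→4, 8→6.
So the one-line form is 8 5 3 2 1 7 4 6.

8 5 3 2 1 7 4 6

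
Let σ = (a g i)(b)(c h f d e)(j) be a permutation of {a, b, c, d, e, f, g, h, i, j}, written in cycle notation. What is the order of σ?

The cycle type of σ is (5, 3, 1, 1).
Since disjoint cycles commute, ord(σ) = lcm(5, 3) = 15.

15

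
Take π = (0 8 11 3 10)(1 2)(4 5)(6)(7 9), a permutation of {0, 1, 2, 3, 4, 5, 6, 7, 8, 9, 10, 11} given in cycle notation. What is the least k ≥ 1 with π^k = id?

The disjoint cycles have lengths 5, 2, 2, 2, 1.
The order of π is the least common multiple of its cycle lengths: lcm(5, 2, 2, 2) = 10.

10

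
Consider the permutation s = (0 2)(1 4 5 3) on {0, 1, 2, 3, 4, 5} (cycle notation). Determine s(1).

1 appears in (1 4 5 3); the next entry (wrapping around) is 4.

4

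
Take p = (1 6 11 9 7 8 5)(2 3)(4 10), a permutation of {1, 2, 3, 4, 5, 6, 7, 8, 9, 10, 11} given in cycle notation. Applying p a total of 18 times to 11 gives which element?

5

11 lies in the 7-cycle (1 6 11 9 7 8 5).
On a 7-cycle, p^7 is the identity, so p^18 = p^4 there (18 ≡ 4 mod 7).
Stepping 4 places around the cycle: 11 → 9 → 7 → 8 → 5.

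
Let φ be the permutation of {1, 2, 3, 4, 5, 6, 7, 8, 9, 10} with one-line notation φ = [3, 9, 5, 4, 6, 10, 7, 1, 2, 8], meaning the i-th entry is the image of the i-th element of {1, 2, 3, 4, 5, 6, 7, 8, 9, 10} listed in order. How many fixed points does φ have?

2

The fixed points (elements with φ(x) = x) are {4, 7}, so there are 2.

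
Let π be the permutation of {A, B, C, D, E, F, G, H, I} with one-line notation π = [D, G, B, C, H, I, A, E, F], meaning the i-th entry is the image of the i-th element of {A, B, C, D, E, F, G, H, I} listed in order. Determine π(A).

D

A is element number 1 of the domain, and entry number 1 of the one-line form is D, so π(A) = D.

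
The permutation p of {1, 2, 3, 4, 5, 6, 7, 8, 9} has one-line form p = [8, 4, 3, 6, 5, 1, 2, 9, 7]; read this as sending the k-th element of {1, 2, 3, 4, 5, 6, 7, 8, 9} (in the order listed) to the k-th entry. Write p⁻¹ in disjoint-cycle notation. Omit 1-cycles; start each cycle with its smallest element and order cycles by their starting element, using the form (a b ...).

First write p in disjoint cycles: (1 8 9 7 2 4 6).
The inverse reverses every cycle; in canonical form, p⁻¹ = (1 6 4 2 7 9 8).

(1 6 4 2 7 9 8)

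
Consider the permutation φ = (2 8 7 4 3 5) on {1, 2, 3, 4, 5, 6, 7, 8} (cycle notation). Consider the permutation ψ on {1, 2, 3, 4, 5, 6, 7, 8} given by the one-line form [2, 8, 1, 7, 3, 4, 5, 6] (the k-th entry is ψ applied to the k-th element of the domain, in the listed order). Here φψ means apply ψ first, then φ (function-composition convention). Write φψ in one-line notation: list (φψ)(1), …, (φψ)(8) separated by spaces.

8 7 1 4 5 3 2 6

(φψ)(x) = φ(ψ(x)). Computing each image: φ(ψ(1)) = φ(2) = 8, φ(ψ(2)) = φ(8) = 7, φ(ψ(3)) = φ(1) = 1, φ(ψ(4)) = φ(7) = 4, φ(ψ(5)) = φ(3) = 5, φ(ψ(6)) = φ(4) = 3, φ(ψ(7)) = φ(5) = 2, φ(ψ(8)) = φ(6) = 6.
Hence φψ = [8 7 1 4 5 3 2 6].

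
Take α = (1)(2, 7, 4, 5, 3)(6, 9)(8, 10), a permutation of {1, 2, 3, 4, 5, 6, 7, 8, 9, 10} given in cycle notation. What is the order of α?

The cycle type of α is (5, 2, 2, 1).
The order is lcm(5, 2, 2) = 10.

10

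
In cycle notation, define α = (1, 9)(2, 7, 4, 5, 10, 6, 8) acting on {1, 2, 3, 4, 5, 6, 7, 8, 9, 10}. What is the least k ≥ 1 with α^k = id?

14

The disjoint cycles have lengths 7, 2, 1.
Since disjoint cycles commute, ord(α) = lcm(7, 2) = 14.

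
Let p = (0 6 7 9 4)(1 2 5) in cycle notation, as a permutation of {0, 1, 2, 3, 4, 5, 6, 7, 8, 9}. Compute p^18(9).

9 lies in the 5-cycle (0 6 7 9 4).
Powers repeat with period 5 on this cycle, and 18 mod 5 = 3, so p^18(9) = p^3(9).
Advancing 3 steps from 9: 9 → 4 → 0 → 6.

6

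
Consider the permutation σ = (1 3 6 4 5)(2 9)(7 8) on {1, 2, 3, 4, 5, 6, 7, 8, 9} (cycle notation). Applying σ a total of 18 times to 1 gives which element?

1 lies in the 5-cycle (1 3 6 4 5).
Since the cycle has length 5, σ^18 acts on it the same as σ^3 (18 mod 5 = 3).
Stepping 3 places around the cycle: 1 → 3 → 6 → 4.

4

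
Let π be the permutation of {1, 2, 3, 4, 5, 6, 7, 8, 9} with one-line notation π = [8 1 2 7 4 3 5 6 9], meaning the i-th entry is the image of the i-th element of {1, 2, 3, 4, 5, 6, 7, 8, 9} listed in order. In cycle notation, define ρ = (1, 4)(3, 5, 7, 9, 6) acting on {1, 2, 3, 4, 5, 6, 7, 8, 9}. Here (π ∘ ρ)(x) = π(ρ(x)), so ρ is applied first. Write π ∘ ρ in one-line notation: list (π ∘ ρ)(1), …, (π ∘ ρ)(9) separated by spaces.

Chase each element through ρ then π: 1 → 4 → 7; 2 → 2 → 1; 3 → 5 → 4; 4 → 1 → 8; 5 → 7 → 5; 6 → 3 → 2; 7 → 9 → 9; 8 → 8 → 6; 9 → 6 → 3.
So π ∘ ρ in one-line form is 7 1 4 8 5 2 9 6 3.

7 1 4 8 5 2 9 6 3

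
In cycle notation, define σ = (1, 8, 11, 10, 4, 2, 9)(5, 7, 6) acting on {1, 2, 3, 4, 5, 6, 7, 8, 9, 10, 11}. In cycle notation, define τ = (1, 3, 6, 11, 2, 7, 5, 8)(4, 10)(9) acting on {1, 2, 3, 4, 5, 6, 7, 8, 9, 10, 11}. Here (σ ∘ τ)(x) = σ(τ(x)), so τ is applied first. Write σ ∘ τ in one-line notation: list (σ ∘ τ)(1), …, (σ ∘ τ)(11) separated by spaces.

3 6 5 4 11 10 7 8 1 2 9

For each element, apply τ then σ: 1 → 3 → 3; 2 → 7 → 6; 3 → 6 → 5; 4 → 10 → 4; 5 → 8 → 11; 6 → 11 → 10; 7 → 5 → 7; 8 → 1 → 8; 9 → 9 → 1; 10 → 4 → 2; 11 → 2 → 9.
So σ ∘ τ in one-line form is 3 6 5 4 11 10 7 8 1 2 9.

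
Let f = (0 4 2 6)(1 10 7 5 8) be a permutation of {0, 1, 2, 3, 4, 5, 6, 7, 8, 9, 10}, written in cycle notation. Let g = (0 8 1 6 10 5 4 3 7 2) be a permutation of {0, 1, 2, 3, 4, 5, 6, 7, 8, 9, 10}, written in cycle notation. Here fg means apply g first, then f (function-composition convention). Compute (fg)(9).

First apply g: g(9) = 9, then f(9) = 9. Thus (fg)(9) = 9.

9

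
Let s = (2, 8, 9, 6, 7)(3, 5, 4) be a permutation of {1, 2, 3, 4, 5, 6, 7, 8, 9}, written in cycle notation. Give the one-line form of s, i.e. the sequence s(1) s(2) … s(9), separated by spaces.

1 8 5 3 4 7 2 9 6

Reading each image from the cycles: 1↦1, 2↦8, 3↦5, 4↦3, 5↦4, 6↦7, 7↦2, 8↦9, 9↦6.
Listing these in domain order gives 1 8 5 3 4 7 2 9 6.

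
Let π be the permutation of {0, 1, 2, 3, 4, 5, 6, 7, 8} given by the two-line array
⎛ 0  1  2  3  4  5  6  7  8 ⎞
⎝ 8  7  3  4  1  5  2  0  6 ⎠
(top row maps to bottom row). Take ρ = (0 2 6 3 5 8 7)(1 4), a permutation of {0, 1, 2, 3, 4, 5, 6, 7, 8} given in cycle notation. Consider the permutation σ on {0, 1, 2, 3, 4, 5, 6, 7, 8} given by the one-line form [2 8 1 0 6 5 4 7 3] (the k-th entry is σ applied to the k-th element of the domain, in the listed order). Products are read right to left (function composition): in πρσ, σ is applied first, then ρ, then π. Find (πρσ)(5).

Chase 5: σ(5) = 5; ρ(5) = 8; π(8) = 6. Hence (πρσ)(5) = 6.

6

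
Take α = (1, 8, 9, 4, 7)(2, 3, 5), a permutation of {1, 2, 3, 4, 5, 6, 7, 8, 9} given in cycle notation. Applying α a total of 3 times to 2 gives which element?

2

2 lies in the 3-cycle (2, 3, 5).
On a 3-cycle, α^3 is the identity, so α^3 = α^0 there (3 ≡ 0 mod 3).
So α^3(2) = 2.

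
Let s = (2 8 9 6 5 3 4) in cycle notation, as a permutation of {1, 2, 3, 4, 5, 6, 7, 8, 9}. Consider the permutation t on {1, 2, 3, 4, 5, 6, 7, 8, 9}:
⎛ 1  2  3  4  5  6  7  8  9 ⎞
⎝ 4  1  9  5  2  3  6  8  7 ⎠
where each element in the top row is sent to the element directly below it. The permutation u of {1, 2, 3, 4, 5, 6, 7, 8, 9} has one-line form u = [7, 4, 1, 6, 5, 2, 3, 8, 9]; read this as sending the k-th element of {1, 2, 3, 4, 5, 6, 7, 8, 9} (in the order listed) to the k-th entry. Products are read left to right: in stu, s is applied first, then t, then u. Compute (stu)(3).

Apply the permutations in order: s(3) = 4, then t(4) = 5, then u(5) = 5. So (stu)(3) = 5.

5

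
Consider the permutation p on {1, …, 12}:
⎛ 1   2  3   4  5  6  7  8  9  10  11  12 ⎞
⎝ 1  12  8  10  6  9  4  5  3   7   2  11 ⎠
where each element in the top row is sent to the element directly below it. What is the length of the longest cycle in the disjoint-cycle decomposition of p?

Decomposing into disjoint cycles gives (2 12 11)(3 8 5 6 9)(4 10 7); the longest has length 5.

5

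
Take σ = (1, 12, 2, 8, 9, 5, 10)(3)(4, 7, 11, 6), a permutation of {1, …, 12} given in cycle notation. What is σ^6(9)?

8

9 lies in the 7-cycle (1, 12, 2, 8, 9, 5, 10).
Advancing 6 steps from 9: 9 → 5 → 10 → 1 → 12 → 2 → 8.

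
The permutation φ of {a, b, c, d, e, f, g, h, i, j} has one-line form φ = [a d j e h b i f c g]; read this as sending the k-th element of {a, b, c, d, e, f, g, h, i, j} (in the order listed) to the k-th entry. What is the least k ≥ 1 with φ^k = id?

The disjoint-cycle form of φ has cycle lengths 5, 4, 1.
Since disjoint cycles commute, ord(φ) = lcm(5, 4) = 20.

20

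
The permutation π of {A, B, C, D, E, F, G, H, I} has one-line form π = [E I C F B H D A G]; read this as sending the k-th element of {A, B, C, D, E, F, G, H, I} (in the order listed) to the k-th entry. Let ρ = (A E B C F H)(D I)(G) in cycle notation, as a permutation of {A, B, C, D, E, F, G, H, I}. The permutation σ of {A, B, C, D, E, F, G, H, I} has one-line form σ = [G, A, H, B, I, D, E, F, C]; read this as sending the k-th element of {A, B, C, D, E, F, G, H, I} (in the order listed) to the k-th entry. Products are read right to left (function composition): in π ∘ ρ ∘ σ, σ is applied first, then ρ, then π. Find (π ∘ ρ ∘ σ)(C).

E

Apply the permutations in order: σ(C) = H, then ρ(H) = A, then π(A) = E. So (π ∘ ρ ∘ σ)(C) = E.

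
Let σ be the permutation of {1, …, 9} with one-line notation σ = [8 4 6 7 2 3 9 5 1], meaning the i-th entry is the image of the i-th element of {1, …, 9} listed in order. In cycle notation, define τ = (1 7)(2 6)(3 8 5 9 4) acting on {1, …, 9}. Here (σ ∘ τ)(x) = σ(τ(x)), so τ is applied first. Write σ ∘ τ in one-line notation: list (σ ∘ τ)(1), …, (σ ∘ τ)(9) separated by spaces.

9 3 5 6 1 4 8 2 7

(σ ∘ τ)(x) = σ(τ(x)). Computing each image: σ(τ(1)) = σ(7) = 9, σ(τ(2)) = σ(6) = 3, σ(τ(3)) = σ(8) = 5, σ(τ(4)) = σ(3) = 6, σ(τ(5)) = σ(9) = 1, σ(τ(6)) = σ(2) = 4, σ(τ(7)) = σ(1) = 8, σ(τ(8)) = σ(5) = 2, σ(τ(9)) = σ(4) = 7.
Hence σ ∘ τ = [9 3 5 6 1 4 8 2 7].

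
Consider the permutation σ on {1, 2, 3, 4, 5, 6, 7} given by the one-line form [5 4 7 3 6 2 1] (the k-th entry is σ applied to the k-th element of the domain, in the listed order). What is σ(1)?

5

1 is element number 1 of the domain, and entry number 1 of the one-line form is 5, so σ(1) = 5.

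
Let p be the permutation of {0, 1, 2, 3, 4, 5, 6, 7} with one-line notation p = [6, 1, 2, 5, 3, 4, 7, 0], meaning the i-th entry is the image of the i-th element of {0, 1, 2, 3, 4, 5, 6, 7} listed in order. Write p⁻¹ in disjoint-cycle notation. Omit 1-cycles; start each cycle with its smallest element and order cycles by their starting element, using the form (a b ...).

(0 7 6)(3 4 5)

First write p in disjoint cycles: (0 6 7)(3 5 4).
Reversing each cycle (and rotating so the smallest element leads) gives p⁻¹ = (0 7 6)(3 4 5).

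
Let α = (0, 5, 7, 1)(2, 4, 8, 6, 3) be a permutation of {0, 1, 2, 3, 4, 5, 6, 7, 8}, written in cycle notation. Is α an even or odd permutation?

The cycle lengths are 5, 4.
A cycle of length ℓ contributes ℓ−1 transpositions, so α is a product of 4 + 3 = 7 transpositions — odd.

odd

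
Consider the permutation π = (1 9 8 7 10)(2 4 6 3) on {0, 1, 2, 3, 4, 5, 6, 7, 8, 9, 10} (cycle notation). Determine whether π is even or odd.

The cycle lengths are 5, 4, 1, 1.
A cycle of length ℓ contributes ℓ−1 transpositions, so π is a product of 4 + 3 = 7 transpositions — odd.

odd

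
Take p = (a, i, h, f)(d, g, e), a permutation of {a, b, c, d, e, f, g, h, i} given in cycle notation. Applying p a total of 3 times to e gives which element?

e

e lies in the 3-cycle (d, g, e).
Powers repeat with period 3 on this cycle, and 3 mod 3 = 0, so p^3(e) = p^0(e).
So p^3(e) = e.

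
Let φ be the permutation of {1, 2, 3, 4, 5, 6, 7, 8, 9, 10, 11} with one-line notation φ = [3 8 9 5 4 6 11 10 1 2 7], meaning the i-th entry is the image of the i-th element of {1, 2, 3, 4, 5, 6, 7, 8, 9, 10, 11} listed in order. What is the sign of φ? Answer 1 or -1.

1

In disjoint-cycle form the cycle lengths are 3, 3, 2, 2, 1.
A cycle is odd iff its length is even; φ has 2 even-length cycles, so sgn(φ) = (−1)^2 and φ is even.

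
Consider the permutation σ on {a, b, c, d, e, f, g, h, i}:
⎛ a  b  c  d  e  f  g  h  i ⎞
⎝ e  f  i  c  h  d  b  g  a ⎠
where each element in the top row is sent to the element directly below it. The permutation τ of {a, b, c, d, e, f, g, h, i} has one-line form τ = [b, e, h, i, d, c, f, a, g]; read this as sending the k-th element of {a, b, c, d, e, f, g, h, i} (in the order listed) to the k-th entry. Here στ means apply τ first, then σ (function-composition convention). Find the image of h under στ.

τ(h) = a, then σ(a) = e; composing gives (στ)(h) = e.

e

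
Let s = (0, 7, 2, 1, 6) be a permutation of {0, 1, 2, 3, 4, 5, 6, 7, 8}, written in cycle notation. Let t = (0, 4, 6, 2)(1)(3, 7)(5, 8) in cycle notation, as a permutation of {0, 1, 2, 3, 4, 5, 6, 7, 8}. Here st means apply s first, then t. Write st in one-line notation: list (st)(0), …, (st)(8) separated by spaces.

Chase each element through s then t: 0 → 7 → 3; 1 → 6 → 2; 2 → 1 → 1; 3 → 3 → 7; 4 → 4 → 6; 5 → 5 → 8; 6 → 0 → 4; 7 → 2 → 0; 8 → 8 → 5.
So st in one-line form is 3 2 1 7 6 8 4 0 5.

3 2 1 7 6 8 4 0 5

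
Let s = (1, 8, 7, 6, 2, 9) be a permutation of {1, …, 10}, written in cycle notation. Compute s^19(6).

6 lies in the 6-cycle (1, 8, 7, 6, 2, 9).
On a 6-cycle, s^6 is the identity, so s^19 = s^1 there (19 ≡ 1 mod 6).
Stepping 1 place around the cycle: 6 → 2.

2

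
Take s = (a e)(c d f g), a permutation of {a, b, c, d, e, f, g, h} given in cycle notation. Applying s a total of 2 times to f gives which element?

f lies in the 4-cycle (c d f g).
Advancing 2 steps from f: f → g → c.

c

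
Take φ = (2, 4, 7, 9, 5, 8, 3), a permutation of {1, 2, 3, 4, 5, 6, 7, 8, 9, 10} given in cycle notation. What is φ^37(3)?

3 lies in the 7-cycle (2, 4, 7, 9, 5, 8, 3).
On a 7-cycle, φ^7 is the identity, so φ^37 = φ^2 there (37 ≡ 2 mod 7).
Stepping 2 places around the cycle: 3 → 2 → 4.

4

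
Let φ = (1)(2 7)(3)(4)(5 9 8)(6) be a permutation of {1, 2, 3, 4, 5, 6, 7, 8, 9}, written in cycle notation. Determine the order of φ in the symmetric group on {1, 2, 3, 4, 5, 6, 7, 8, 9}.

The cycle type of φ is (3, 2, 1, 1, 1, 1).
The order of φ is the least common multiple of its cycle lengths: lcm(3, 2) = 6.

6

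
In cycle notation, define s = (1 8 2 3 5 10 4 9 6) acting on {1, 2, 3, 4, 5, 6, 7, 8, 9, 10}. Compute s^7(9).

10

9 lies in the 9-cycle (1 8 2 3 5 10 4 9 6).
Stepping 7 places around the cycle: 9 → 6 → 1 → 8 → 2 → 3 → 5 → 10.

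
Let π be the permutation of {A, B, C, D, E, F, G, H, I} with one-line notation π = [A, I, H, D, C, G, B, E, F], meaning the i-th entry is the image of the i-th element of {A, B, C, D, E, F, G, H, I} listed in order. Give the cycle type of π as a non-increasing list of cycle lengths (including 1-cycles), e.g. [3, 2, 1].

[4, 3, 1, 1]

The disjoint cycles are (A)(B I F G)(C H E)(D), with lengths 4, 3, 1, 1 in non-increasing order.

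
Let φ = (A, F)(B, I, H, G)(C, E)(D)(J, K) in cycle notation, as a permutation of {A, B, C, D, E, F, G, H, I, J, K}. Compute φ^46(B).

H

B lies in the 4-cycle (B, I, H, G).
Powers repeat with period 4 on this cycle, and 46 mod 4 = 2, so φ^46(B) = φ^2(B).
Stepping 2 places around the cycle: B → I → H.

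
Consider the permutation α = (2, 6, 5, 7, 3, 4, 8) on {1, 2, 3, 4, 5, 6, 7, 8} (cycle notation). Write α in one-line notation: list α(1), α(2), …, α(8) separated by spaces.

Each element maps to the next entry in its cycle (wrapping to the front): 1→1, 2→6, 3→4, 4→8, 5→7, 6→5, 7→3, 8→2.
Listing these in domain order gives 1 6 4 8 7 5 3 2.

1 6 4 8 7 5 3 2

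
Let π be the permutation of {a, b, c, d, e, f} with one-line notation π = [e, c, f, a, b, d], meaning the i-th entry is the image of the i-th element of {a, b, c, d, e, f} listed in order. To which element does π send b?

c

b is element number 2 of the domain, and entry number 2 of the one-line form is c, so π(b) = c.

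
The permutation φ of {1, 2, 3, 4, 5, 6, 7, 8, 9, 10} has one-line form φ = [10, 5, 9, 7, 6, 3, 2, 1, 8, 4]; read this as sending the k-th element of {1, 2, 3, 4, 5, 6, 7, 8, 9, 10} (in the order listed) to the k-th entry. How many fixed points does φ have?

0

No element satisfies φ(x) = x, so there are 0 fixed points.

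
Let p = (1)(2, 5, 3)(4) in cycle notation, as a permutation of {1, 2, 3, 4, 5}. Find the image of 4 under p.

The 1-cycle (4) fixes 4, so p(4) = 4.

4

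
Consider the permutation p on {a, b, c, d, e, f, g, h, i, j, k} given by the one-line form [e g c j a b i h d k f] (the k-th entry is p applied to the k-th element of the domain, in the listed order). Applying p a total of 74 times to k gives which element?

Tracing k → f → … returns to k after 7 steps, so k lies in a 7-cycle (b, g, i, d, j, k, f).
Since the cycle has length 7, p^74 acts on it the same as p^4 (74 mod 7 = 4).
Advancing 4 steps from k: k → f → b → g → i.

i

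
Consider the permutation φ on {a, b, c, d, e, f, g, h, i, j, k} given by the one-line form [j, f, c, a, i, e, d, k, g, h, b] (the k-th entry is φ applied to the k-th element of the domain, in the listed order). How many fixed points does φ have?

The fixed points (elements with φ(x) = x) are {c}, so there is 1.

1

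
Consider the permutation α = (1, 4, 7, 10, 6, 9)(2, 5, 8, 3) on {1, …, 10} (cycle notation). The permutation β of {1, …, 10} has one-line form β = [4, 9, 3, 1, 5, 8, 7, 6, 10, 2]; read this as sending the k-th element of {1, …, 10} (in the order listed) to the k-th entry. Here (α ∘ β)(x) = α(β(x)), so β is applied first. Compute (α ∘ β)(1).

First apply β: β(1) = 4, then α(4) = 7. Thus (α ∘ β)(1) = 7.

7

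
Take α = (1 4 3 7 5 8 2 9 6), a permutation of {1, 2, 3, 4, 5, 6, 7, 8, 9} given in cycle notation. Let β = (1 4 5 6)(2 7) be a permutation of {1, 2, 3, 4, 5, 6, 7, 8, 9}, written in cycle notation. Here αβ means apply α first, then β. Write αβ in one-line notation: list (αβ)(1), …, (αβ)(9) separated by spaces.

(αβ)(x) = β(α(x)). Computing each image: β(α(1)) = β(4) = 5, β(α(2)) = β(9) = 9, β(α(3)) = β(7) = 2, β(α(4)) = β(3) = 3, β(α(5)) = β(8) = 8, β(α(6)) = β(1) = 4, β(α(7)) = β(5) = 6, β(α(8)) = β(2) = 7, β(α(9)) = β(6) = 1.
Hence αβ = [5 9 2 3 8 4 6 7 1].

5 9 2 3 8 4 6 7 1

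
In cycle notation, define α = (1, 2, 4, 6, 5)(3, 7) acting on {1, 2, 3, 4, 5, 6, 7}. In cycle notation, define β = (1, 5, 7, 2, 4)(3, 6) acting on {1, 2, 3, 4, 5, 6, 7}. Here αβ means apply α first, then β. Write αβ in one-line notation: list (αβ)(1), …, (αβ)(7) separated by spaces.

4 1 2 3 5 7 6

Chase each element through α then β: 1 → 2 → 4; 2 → 4 → 1; 3 → 7 → 2; 4 → 6 → 3; 5 → 1 → 5; 6 → 5 → 7; 7 → 3 → 6.
Collecting the images, αβ = [4 1 2 3 5 7 6].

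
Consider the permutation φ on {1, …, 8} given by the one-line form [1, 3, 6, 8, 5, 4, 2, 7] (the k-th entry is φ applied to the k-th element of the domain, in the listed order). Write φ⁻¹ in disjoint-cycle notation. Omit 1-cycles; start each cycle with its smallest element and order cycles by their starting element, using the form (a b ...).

First write φ in disjoint cycles: (2 3 6 4 8 7).
Reversing each cycle (and rotating so the smallest element leads) gives φ⁻¹ = (2 7 8 4 6 3).

(2 7 8 4 6 3)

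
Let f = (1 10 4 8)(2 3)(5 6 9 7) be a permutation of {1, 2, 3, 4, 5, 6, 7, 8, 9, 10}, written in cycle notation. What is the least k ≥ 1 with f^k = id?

4

The disjoint cycles have lengths 4, 4, 2.
The order is lcm(4, 4, 2) = 4.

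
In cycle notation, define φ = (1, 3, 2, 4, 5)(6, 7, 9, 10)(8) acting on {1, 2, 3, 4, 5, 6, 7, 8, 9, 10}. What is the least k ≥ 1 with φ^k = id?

20

The cycle type of φ is (5, 4, 1).
The order is lcm(5, 4) = 20.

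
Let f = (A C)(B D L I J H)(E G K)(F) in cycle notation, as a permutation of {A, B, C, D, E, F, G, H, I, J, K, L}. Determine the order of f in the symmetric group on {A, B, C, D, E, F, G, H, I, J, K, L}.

The disjoint cycles have lengths 6, 3, 2, 1.
The order is lcm(6, 3, 2) = 6.

6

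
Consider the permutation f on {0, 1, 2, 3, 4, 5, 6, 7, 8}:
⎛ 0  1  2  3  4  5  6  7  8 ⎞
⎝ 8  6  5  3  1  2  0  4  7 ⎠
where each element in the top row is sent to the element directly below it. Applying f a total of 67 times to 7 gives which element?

4

Tracing 7 → 4 → … returns to 7 after 6 steps, so 7 lies in a 6-cycle (0, 8, 7, 4, 1, 6).
Powers repeat with period 6 on this cycle, and 67 mod 6 = 1, so f^67(7) = f^1(7).
Stepping 1 place around the cycle: 7 → 4.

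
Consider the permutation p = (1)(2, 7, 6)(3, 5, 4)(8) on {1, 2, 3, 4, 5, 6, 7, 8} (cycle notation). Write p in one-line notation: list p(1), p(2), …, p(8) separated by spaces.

1 7 5 3 4 2 6 8

Each element maps to the next entry in its cycle (wrapping to the front): 1→1, 2→7, 3→5, 4→3, 5→4, 6→2, 7→6, 8→8.
Listing these in domain order gives 1 7 5 3 4 2 6 8.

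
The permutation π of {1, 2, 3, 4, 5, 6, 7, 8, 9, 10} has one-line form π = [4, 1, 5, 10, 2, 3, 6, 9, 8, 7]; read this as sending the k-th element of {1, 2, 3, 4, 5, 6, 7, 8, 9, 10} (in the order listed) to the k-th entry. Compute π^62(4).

2

Tracing 4 → 10 → … returns to 4 after 8 steps, so 4 lies in an 8-cycle (1, 4, 10, 7, 6, 3, 5, 2).
On an 8-cycle, π^8 is the identity, so π^62 = π^6 there (62 ≡ 6 mod 8).
Advancing 6 steps from 4: 4 → 10 → 7 → 6 → 3 → 5 → 2.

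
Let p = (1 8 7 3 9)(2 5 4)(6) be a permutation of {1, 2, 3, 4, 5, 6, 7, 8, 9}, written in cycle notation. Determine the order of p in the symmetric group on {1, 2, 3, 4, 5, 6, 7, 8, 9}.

15

The disjoint cycles have lengths 5, 3, 1.
Since disjoint cycles commute, ord(p) = lcm(5, 3) = 15.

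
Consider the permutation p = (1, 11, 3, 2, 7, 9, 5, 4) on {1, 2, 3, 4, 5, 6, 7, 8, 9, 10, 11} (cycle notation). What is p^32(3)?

3 lies in the 8-cycle (1, 11, 3, 2, 7, 9, 5, 4).
Powers repeat with period 8 on this cycle, and 32 mod 8 = 0, so p^32(3) = p^0(3).
So p^32(3) = 3.

3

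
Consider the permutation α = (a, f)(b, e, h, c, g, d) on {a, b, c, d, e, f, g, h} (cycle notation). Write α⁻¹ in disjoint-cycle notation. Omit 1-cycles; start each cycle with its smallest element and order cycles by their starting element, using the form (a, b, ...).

The inverse reverses each cycle.
After reversing and putting each cycle's least element first, α⁻¹ = (a, f)(b, d, g, c, h, e).

(a, f)(b, d, g, c, h, e)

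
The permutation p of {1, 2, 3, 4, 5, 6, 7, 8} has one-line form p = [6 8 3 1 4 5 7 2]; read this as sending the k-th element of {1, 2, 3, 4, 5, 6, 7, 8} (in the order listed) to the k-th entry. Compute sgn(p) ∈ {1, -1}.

1

In disjoint-cycle form the cycle lengths are 4, 2, 1, 1.
A cycle of length ℓ contributes ℓ−1 transpositions, so p is a product of 3 + 1 = 4 transpositions — even.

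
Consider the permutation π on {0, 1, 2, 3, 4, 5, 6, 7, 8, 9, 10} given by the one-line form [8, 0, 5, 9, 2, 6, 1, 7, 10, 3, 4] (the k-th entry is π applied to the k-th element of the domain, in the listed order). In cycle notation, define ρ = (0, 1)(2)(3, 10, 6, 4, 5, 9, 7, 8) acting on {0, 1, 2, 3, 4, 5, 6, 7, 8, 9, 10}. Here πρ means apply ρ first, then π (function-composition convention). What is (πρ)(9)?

(πρ)(9) = π(ρ(9)). ρ(9) = 7, then π(7) = 7. So (πρ)(9) = 7.

7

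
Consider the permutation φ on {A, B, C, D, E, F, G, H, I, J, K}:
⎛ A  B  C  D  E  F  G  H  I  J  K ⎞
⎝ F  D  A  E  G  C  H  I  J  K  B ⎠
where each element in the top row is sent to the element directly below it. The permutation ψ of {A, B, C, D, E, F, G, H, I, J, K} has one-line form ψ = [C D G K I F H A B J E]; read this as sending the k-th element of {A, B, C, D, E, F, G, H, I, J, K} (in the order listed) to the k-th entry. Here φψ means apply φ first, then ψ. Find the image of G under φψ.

A

First apply φ: φ(G) = H, then ψ(H) = A. Thus (φψ)(G) = A.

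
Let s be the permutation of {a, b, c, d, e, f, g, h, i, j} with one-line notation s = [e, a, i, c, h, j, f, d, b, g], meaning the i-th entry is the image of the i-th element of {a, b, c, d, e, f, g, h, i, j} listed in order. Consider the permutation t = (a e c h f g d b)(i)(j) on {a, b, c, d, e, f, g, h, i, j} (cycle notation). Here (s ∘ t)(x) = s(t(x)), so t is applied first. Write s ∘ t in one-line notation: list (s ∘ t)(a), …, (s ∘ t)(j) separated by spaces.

Chase each element through t then s: a → e → h; b → a → e; c → h → d; d → b → a; e → c → i; f → g → f; g → d → c; h → f → j; i → i → b; j → j → g.
Collecting the images, s ∘ t = [h e d a i f c j b g].

h e d a i f c j b g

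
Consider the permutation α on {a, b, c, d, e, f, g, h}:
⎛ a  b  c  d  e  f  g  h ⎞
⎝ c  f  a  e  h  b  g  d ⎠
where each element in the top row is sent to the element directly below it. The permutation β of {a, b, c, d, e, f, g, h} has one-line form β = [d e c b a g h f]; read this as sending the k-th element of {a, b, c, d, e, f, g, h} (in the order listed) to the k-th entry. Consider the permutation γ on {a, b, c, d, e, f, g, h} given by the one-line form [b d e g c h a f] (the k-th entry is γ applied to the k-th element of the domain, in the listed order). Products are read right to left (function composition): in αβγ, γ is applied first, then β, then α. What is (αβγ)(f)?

b

Chase f: γ(f) = h; β(h) = f; α(f) = b. Hence (αβγ)(f) = b.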